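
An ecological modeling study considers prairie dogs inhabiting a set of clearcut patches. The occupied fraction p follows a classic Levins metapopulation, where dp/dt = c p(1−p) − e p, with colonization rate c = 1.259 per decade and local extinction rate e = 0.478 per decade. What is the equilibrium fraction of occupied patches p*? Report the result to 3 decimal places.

At equilibrium, colonization balances extinction: c·p*·(1−p*) = e·p*.
So p* = 1 − e/c = 1 − 0.478/1.259 = 1 − 0.3797 = 0.6203.

0.620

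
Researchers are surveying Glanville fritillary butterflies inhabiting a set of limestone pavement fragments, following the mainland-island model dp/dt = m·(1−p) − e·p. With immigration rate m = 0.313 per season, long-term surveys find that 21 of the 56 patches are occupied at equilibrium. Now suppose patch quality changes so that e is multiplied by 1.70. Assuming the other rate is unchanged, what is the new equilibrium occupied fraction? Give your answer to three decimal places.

Observed p* = 21/56 = 0.37500.
Balance m(1−p*) = e·p* gives e = m(1−p*)/p* = 0.313×0.62500/0.37500 = 0.52167.
New p* = m/(m+e) = 0.31300/(0.31300+0.88684) = 0.26087.

0.261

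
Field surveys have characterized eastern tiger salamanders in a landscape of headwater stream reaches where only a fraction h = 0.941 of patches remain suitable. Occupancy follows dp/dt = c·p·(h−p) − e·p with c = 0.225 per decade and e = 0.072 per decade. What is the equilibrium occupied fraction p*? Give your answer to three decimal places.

0.621

Setting dp/dt = 0 and dividing by p* gives c·(h−p*) = e.
So p* = h − e/c = 0.941 − 0.072/0.225 = 0.941 − 0.3200 = 0.6210.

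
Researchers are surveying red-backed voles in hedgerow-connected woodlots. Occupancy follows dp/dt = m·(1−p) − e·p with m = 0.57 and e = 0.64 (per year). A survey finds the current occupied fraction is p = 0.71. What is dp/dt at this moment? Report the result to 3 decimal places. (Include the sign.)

Colonization term: m·(1−p) = 0.57×0.2900 = 0.16530.
Extinction term: e·p = 0.45440.
dp/dt = 0.16530 − 0.45440 = -0.28910.

-0.289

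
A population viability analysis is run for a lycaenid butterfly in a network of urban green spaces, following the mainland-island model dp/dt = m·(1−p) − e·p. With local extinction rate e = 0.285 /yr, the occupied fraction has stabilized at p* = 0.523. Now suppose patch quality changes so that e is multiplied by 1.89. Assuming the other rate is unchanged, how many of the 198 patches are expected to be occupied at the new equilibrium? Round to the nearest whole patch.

Balance m(1−p*) = e·p* gives m = e·p*/(1−p*) = 0.285×0.52300/0.47700 = 0.31248.
New p* = m/(m+e) = 0.31248/(0.31248+0.53865) = 0.36714.
Expected occupied = 198 × 0.36714 = 72.69 ≈ 73.

73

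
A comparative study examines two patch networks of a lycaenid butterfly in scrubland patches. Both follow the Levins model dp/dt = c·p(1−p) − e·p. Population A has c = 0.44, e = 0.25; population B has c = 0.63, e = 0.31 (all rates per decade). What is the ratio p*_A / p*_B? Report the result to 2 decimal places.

0.85

A: p*_A = 1 − 0.25/0.44 = 0.4318.
B: p*_B = 1 − 0.31/0.63 = 0.5079.
p*_A / p*_B = 0.4318/0.5079 = 0.8501.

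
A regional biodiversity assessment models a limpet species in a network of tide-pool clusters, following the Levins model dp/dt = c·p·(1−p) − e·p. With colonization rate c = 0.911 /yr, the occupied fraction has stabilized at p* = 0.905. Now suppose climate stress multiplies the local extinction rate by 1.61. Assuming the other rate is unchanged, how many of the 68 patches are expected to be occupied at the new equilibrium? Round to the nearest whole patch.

Balance c(1−p*) = e gives e = 0.911×(1 − 0.90500) = 0.08654.
New p* = 1 − e/c = 1 − 0.13933/0.91100 = 0.84706.
Expected occupied = 68 × 0.84706 = 57.60 ≈ 58.

58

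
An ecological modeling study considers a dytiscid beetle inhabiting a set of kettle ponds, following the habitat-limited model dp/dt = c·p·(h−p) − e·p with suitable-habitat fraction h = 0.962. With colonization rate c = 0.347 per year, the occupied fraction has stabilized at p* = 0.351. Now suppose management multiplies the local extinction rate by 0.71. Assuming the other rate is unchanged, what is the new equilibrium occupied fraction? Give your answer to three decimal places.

Balance c(h−p*) = e gives e = 0.347×(0.962 − 0.35100) = 0.21202.
New p* = 0.962 − e/c = 0.962 − 0.15053/0.34700 = 0.52820.

0.528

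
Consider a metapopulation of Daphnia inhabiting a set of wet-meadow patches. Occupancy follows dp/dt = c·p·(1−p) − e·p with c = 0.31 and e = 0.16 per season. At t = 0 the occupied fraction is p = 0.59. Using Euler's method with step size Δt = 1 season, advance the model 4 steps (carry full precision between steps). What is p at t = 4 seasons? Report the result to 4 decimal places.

Update rule: p ← p + [c·p·(1−p) − e·p]·Δt with Δt = 1.
t = 1: p = 0.59000 + (-0.01941) = 0.57059
t = 2: p = 0.57059 + (-0.01534) = 0.55525
t = 3: p = 0.55525 + (-0.01229) = 0.54296
t = 4: p = 0.54296 + (-0.00995) = 0.53302

0.5330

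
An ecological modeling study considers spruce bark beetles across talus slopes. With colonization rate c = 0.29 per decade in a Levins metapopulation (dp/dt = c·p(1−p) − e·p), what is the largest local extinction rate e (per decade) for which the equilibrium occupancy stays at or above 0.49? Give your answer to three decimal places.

1 − e/c ≥ 0.49 ⇒ e ≤ c(1 − 0.49) = 0.29 × 0.5100.
e_max = 0.1479.

0.148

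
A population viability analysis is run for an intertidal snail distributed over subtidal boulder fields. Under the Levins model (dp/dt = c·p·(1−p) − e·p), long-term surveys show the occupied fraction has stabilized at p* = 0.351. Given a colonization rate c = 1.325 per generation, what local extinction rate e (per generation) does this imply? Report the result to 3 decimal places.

0.860

At equilibrium c(1−p*) = e.
e = 1.325 × (1 − 0.351) = 1.325 × 0.6490 = 0.8599.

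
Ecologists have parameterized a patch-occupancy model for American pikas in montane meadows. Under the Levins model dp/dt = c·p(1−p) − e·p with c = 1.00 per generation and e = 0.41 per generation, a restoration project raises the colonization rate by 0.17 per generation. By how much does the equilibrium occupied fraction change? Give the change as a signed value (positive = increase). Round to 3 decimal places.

Before: p* = 1 − 0.41/1.00 = 0.5900.
After the change, c = 1.17, e = 0.41, so p* = 1 − 0.41/1.17 = 0.6496.
Δp* = 0.6496 − 0.5900 = +0.0596.

0.060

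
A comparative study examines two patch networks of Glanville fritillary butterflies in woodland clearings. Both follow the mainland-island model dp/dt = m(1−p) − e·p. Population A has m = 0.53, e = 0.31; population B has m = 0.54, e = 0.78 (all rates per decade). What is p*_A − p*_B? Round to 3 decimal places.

0.222

A: p*_A = m/(m+e) = 0.53/0.8400 = 0.6310.
B: p*_B = 0.54/1.3200 = 0.4091.
p*_A − p*_B = 0.6310 − 0.4091 = 0.2219.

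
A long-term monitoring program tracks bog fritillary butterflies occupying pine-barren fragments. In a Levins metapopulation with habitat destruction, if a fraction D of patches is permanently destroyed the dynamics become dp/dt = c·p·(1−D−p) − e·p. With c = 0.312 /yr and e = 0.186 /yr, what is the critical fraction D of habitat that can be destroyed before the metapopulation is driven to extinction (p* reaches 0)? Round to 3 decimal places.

0.404

The nontrivial equilibrium is p* = (1−D) − e/c; extinction occurs when this hits zero.
So D_crit = 1 − e/c = 1 − 0.186/0.312 = 1 − 0.5962 = 0.4038.
Note this equals the original equilibrium occupancy — the Levins extinction-debt result.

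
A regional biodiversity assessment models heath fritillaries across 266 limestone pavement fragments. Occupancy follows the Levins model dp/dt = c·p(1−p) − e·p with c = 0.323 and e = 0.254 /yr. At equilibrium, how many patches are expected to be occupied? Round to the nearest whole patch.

57

p* = 1 − e/c = 1 − 0.254/0.323 = 0.2136.
Expected occupied patches = N × p* = 266 × 0.2136 = 56.82 ≈ 57.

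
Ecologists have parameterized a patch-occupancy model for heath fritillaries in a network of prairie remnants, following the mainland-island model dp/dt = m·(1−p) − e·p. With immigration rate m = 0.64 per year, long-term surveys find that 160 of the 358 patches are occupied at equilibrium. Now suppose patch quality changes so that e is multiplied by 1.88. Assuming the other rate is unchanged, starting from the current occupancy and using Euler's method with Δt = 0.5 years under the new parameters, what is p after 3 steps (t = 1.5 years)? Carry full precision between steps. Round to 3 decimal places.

0.301

Observed p* = 160/358 = 0.44693.
Balance m(1−p*) = e·p* gives e = m(1−p*)/p* = 0.64×0.55307/0.44693 = 0.79200.
Starting from p₀ = 0.44693; update p ← p + (dp/dt)·Δt with the new parameters.
  1  |  dp/dt·Δt = -0.155745  |  p_1 = 0.291182
  2  |  dp/dt·Δt = +0.010042  |  p_2 = 0.301225
  3  |  dp/dt·Δt = -0.000648  |  p_3 = 0.300577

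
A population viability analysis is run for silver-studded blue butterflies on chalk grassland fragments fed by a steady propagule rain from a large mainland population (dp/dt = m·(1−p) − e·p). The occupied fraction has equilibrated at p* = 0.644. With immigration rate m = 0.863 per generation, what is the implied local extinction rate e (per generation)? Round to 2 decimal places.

0.48

At equilibrium m(1−p*) = e·p*, so e = m(1−p*)/p*.
e = 0.863 × 0.3560 / 0.644 = 0.4771.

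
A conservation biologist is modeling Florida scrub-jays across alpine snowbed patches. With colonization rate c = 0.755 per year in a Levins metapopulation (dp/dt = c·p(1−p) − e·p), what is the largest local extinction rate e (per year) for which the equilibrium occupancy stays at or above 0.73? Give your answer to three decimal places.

0.204

1 − e/c ≥ 0.73 ⇒ e ≤ c(1 − 0.73) = 0.755 × 0.2700.
e_max = 0.2039.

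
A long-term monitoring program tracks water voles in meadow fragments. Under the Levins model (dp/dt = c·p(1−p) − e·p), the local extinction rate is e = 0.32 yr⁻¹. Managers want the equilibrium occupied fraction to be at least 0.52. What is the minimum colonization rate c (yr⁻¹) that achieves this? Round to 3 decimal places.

0.667

p* = 1 − e/c ≥ 0.52 requires e/c ≤ 0.4800, i.e. c ≥ e/0.4800.
c_min = 0.32/0.4800 = 0.6667.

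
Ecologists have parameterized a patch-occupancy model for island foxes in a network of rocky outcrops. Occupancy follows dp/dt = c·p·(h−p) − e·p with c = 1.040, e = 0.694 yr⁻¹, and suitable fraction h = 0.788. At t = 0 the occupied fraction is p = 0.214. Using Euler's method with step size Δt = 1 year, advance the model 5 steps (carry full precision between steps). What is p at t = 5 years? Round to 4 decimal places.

0.1532

Update rule: p ← p + [c·p·(h−p) − e·p]·Δt with Δt = 1.
t = 1: p = 0.21400 + (-0.02077) = 0.19323
t = 2: p = 0.19323 + (-0.01458) = 0.17866
t = 3: p = 0.17866 + (-0.01077) = 0.16789
t = 4: p = 0.16789 + (-0.00824) = 0.15965
t = 5: p = 0.15965 + (-0.00647) = 0.15318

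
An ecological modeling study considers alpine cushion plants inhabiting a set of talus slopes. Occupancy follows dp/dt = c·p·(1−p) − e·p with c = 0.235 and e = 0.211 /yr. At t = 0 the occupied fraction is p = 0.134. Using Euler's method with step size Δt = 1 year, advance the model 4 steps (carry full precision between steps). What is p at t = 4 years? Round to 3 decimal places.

0.130

Update rule: p ← p + [c·p·(1−p) − e·p]·Δt with Δt = 1.
step 1: Δp = -0.00100, p = 0.13300
step 2: Δp = -0.00096, p = 0.13203
step 3: Δp = -0.00093, p = 0.13110
step 4: Δp = -0.00089, p = 0.13021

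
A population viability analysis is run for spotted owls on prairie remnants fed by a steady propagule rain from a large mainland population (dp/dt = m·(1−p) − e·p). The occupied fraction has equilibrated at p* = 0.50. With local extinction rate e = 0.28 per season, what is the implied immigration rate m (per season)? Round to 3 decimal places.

0.280

At equilibrium m(1−p*) = e·p*, so m = e·p*/(1−p*).
m = 0.28 × 0.50 / 0.5000 = 0.1400/0.5000 = 0.2800.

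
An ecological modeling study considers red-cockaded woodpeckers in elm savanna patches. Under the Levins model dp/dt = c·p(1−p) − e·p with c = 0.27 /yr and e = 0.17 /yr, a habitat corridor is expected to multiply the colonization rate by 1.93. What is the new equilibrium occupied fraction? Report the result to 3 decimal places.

0.674

Before: p* = 1 − 0.17/0.27 = 0.3704.
After the change, c = 0.5211, e = 0.17, so p* = 1 − 0.17/0.5211 = 0.6738.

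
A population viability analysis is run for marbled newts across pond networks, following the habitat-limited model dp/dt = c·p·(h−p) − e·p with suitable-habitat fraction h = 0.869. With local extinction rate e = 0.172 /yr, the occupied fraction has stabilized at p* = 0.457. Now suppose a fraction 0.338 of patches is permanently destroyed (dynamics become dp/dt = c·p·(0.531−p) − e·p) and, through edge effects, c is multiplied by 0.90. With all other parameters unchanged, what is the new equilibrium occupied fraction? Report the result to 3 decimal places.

Balance c(h−p*) = e gives c = e/(0.869 − 0.45700) = 0.172/0.41200 = 0.41748.
New p* = 0.531 − e/c = 0.531 − 0.17200/0.37573 = 0.07322.

0.073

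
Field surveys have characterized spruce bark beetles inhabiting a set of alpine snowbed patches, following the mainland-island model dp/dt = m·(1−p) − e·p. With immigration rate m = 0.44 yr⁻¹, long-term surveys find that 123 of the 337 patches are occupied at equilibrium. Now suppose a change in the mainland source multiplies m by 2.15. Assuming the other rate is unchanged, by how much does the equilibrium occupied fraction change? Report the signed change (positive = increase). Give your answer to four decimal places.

Observed p* = 123/337 = 0.36499.
Balance m(1−p*) = e·p* gives e = m(1−p*)/p* = 0.44×0.63501/0.36499 = 0.76551.
New p* = m/(m+e) = 0.94600/(0.94600+0.76551) = 0.55273.
Δp* = 0.55273 − 0.36499 = +0.18774.

0.1877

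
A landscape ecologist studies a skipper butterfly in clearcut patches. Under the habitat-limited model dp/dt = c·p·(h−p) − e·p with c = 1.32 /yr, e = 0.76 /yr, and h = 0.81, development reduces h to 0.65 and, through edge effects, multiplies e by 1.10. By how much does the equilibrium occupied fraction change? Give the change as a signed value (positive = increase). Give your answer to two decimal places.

-0.22

Before: p* = h − e/c = 0.81 − 0.76/1.32 = 0.81 − 0.5758 = 0.2342.
After: c = 1.32, e = 0.836, h = 0.65; p* = 0.65 − 0.836/1.32 = 0.0167.
Δp* = 0.0167 − 0.2342 = -0.2176.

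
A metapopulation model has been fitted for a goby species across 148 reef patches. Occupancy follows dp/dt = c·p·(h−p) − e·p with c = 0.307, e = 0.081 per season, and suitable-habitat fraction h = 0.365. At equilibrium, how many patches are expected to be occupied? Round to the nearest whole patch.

15

p* = h − e/c = 0.365 − 0.2638 = 0.1012.
Expected occupied patches = N × p* = 148 × 0.1012 = 14.97 ≈ 15.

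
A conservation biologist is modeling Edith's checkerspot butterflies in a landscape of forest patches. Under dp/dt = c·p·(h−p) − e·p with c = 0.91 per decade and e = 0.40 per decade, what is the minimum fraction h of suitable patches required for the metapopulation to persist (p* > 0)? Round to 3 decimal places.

0.440

p* = h − e/c is positive only when h > e/c.
h_min = e/c = 0.40/0.91 = 0.4396.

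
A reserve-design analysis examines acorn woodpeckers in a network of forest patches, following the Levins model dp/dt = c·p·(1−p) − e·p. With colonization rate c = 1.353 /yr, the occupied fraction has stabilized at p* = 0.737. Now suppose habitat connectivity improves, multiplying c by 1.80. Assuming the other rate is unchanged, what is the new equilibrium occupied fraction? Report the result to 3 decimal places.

Balance c(1−p*) = e gives e = 1.353×(1 − 0.73700) = 0.35584.
New p* = 1 − e/c = 1 − 0.35584/2.43540 = 0.85389.

0.854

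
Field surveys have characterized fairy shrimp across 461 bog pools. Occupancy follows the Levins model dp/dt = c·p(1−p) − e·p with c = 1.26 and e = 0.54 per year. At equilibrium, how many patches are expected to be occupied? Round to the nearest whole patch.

263

p* = 1 − e/c = 1 − 0.54/1.26 = 0.5714.
Expected occupied patches = N × p* = 461 × 0.5714 = 263.43 ≈ 263.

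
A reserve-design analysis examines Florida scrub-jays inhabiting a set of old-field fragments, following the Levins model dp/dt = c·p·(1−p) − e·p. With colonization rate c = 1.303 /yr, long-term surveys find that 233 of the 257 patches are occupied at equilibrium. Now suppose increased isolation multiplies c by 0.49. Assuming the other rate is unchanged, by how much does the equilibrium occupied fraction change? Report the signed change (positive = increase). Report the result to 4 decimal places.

-0.0972

Observed p* = 233/257 = 0.90661.
Balance c(1−p*) = e gives e = 1.303×(1 − 0.90661) = 0.12169.
New p* = 1 − e/c = 1 − 0.12169/0.63847 = 0.80940.
Δp* = 0.80940 − 0.90661 = -0.09721.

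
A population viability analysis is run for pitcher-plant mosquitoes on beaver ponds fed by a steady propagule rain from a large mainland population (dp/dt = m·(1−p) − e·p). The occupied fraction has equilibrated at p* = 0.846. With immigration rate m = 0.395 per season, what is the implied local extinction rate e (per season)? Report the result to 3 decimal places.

0.072

At equilibrium m(1−p*) = e·p*, so e = m(1−p*)/p*.
e = 0.395 × 0.1540 / 0.846 = 0.0719.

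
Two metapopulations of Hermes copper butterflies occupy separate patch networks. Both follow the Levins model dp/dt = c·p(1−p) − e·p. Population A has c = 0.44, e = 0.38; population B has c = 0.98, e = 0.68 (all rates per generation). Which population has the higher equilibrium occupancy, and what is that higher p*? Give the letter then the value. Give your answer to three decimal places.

A: p*_A = 1 − 0.38/0.44 = 0.1364.
B: p*_B = 1 − 0.68/0.98 = 0.3061.
B is higher at 0.3061.

B, 0.306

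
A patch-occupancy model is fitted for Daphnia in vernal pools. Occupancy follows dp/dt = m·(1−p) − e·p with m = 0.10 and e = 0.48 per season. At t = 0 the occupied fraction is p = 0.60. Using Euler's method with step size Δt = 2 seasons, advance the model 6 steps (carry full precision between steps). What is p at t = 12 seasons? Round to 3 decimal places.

Update rule: p ← p + [m·(1−p) − e·p]·Δt with Δt = 2.
  1  |  dp/dt·Δt = -0.496000  |  p_1 = 0.104000
  2  |  dp/dt·Δt = +0.079360  |  p_2 = 0.183360
  3  |  dp/dt·Δt = -0.012698  |  p_3 = 0.170662
  4  |  dp/dt·Δt = +0.002032  |  p_4 = 0.172694
  5  |  dp/dt·Δt = -0.000325  |  p_5 = 0.172369
  6  |  dp/dt·Δt = +0.000052  |  p_6 = 0.172421

0.172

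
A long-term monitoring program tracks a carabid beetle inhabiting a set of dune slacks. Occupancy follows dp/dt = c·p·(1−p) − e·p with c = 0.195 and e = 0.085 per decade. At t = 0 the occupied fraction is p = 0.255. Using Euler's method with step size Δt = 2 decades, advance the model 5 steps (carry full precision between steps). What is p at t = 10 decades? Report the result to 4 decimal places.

0.4042

Update rule: p ← p + [c·p·(1−p) − e·p]·Δt with Δt = 2.
p: 0.25500 → 0.28574  (Δp = +0.03074)
p: 0.28574 → 0.31676  (Δp = +0.03102)
p: 0.31676 → 0.34732  (Δp = +0.03056)
p: 0.34732 → 0.37668  (Δp = +0.02936)
p: 0.37668 → 0.40421  (Δp = +0.02753)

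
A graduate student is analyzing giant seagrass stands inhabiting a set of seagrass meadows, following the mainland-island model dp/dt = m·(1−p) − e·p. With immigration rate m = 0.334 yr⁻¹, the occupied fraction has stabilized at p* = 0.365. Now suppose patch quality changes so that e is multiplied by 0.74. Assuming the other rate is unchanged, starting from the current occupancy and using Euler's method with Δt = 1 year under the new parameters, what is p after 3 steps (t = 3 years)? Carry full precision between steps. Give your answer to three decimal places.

Balance m(1−p*) = e·p* gives e = m(1−p*)/p* = 0.334×0.63500/0.36500 = 0.58107.
Starting from p₀ = 0.36500; update p ← p + (dp/dt)·Δt with the new parameters.
t = 1: p = 0.36500 + (+0.05514) = 0.42014
t = 2: p = 0.42014 + (+0.01301) = 0.43316
t = 3: p = 0.43316 + (+0.00307) = 0.43623

0.436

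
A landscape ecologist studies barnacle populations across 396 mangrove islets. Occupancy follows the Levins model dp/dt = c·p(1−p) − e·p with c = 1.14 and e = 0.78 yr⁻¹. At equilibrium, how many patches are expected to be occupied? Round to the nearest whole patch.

p* = 1 − e/c = 1 − 0.78/1.14 = 0.3158.
Expected occupied patches = N × p* = 396 × 0.3158 = 125.05 ≈ 125.

125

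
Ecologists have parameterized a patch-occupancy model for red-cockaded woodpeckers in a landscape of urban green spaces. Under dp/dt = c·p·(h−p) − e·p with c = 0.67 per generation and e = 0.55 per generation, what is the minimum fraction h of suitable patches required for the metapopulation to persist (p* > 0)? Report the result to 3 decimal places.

0.821

p* = h − e/c is positive only when h > e/c.
h_min = e/c = 0.55/0.67 = 0.8209.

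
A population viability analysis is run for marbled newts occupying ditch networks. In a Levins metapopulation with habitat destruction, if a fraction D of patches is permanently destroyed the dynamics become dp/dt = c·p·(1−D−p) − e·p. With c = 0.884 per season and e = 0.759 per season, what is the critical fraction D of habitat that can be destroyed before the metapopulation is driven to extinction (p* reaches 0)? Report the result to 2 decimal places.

The nontrivial equilibrium is p* = (1−D) − e/c; extinction occurs when this hits zero.
So D_crit = 1 − e/c = 1 − 0.759/0.884 = 1 − 0.8586 = 0.1414.
Note this equals the original equilibrium occupancy — the Levins extinction-debt result.

0.14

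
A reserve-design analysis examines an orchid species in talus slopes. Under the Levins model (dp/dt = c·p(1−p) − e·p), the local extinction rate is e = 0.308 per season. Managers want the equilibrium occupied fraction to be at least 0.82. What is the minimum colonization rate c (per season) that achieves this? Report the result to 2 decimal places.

p* = 1 − e/c ≥ 0.82 requires e/c ≤ 0.1800, i.e. c ≥ e/0.1800.
c_min = 0.308/0.1800 = 1.7111.

1.71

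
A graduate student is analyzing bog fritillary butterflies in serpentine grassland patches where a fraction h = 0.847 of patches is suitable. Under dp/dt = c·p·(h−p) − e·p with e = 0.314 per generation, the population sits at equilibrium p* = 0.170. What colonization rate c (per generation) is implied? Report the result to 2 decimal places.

0.46

At equilibrium c(h−p*) = e, so c = e/(h−p*).
c = 0.314/(0.847 − 0.170) = 0.314/0.6770 = 0.4638.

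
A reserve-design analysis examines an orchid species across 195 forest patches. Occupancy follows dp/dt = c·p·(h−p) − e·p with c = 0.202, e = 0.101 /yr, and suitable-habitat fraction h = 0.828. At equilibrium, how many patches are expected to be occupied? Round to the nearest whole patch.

p* = h − e/c = 0.828 − 0.5000 = 0.3280.
Expected occupied patches = N × p* = 195 × 0.3280 = 63.96 ≈ 64.

64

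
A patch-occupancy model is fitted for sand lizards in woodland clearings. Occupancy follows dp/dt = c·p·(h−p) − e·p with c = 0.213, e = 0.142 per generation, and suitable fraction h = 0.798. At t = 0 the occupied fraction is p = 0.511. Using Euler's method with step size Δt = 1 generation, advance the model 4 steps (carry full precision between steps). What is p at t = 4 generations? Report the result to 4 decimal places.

Update rule: p ← p + [c·p·(h−p) − e·p]·Δt with Δt = 1.
t = 1: p = 0.51100 + (-0.04132) = 0.46968
t = 2: p = 0.46968 + (-0.03385) = 0.43583
t = 3: p = 0.43583 + (-0.02827) = 0.40756
t = 4: p = 0.40756 + (-0.02398) = 0.38358

0.3836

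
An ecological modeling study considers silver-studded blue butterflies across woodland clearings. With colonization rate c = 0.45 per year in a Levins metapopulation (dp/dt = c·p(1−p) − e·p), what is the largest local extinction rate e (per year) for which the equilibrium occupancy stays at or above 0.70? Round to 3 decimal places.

0.135

1 − e/c ≥ 0.70 ⇒ e ≤ c(1 − 0.70) = 0.45 × 0.3000.
e_max = 0.1350.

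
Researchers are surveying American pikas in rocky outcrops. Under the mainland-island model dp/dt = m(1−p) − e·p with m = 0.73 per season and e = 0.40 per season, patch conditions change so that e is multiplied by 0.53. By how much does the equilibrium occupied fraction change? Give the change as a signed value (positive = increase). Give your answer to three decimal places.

0.129

Before: p* = 0.73/(0.73+0.40) = 0.6460.
After: m = 0.73, e = 0.212; p* = 0.73/0.9420 = 0.7749.
Δp* = 0.7749 − 0.6460 = +0.1289.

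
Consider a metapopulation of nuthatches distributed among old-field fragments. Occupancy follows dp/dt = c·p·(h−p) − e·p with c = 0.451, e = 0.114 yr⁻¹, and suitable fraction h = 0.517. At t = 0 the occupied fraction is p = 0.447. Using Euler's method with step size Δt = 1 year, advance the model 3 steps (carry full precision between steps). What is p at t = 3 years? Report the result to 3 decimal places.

Update rule: p ← p + [c·p·(h−p) − e·p]·Δt with Δt = 1.
p: 0.44700 → 0.41015  (Δp = -0.03685)
p: 0.41015 → 0.38316  (Δp = -0.02699)
p: 0.38316 → 0.36261  (Δp = -0.02055)

0.363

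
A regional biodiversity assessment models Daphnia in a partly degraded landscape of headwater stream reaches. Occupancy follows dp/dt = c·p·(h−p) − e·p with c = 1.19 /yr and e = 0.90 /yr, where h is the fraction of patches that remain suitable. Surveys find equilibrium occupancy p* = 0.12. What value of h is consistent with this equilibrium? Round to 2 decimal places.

0.88

At equilibrium c(h−p*) = e, so h = p* + e/c.
h = 0.12 + 0.90/1.19 = 0.12 + 0.7563 = 0.8763.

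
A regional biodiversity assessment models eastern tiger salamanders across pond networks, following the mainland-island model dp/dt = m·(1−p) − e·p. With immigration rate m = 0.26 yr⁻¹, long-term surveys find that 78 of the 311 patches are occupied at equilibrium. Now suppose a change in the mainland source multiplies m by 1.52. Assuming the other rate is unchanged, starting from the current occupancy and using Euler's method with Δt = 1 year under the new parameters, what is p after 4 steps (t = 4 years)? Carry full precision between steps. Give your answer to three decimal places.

0.337

Observed p* = 78/311 = 0.25080.
Balance m(1−p*) = e·p* gives e = m(1−p*)/p* = 0.26×0.74920/0.25080 = 0.77667.
Starting from p₀ = 0.25080; update p ← p + (dp/dt)·Δt with the new parameters.
p: 0.25080 → 0.35210  (Δp = +0.10129)
p: 0.35210 → 0.33469  (Δp = -0.01741)
p: 0.33469 → 0.33768  (Δp = +0.00299)
p: 0.33768 → 0.33716  (Δp = -0.00051)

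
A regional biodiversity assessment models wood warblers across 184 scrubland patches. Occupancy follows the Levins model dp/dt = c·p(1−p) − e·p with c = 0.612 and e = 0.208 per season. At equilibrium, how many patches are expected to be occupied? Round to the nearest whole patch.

p* = 1 − e/c = 1 − 0.208/0.612 = 0.6601.
Expected occupied patches = N × p* = 184 × 0.6601 = 121.46 ≈ 121.

121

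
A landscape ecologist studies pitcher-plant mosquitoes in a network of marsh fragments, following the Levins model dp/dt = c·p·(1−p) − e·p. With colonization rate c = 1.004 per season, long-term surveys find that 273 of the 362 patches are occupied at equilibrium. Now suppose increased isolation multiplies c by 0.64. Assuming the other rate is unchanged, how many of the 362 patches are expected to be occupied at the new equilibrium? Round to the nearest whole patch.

223

Observed p* = 273/362 = 0.75414.
Balance c(1−p*) = e gives e = 1.004×(1 − 0.75414) = 0.24684.
New p* = 1 − e/c = 1 − 0.24684/0.64256 = 0.61585.
Expected occupied = 362 × 0.61585 = 222.94 ≈ 223.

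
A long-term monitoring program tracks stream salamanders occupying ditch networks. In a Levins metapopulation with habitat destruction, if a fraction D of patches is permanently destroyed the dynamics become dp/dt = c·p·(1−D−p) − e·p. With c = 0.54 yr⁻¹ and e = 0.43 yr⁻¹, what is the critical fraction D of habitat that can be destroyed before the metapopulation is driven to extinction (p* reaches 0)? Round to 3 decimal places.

0.204

The nontrivial equilibrium is p* = (1−D) − e/c; extinction occurs when this hits zero.
So D_crit = 1 − e/c = 1 − 0.43/0.54 = 1 − 0.7963 = 0.2037.
This equals the undisturbed p*, a classic result of Lande's extension.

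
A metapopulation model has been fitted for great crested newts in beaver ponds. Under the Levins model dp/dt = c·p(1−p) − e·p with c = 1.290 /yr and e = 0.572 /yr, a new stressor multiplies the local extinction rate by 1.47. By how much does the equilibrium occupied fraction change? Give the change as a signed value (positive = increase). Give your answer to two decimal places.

Before: p* = 1 − 0.572/1.290 = 0.5566.
After the change, c = 1.29, e = 0.84084, so p* = 1 − 0.84084/1.29 = 0.3482.
Δp* = 0.3482 − 0.5566 = -0.2084.

-0.21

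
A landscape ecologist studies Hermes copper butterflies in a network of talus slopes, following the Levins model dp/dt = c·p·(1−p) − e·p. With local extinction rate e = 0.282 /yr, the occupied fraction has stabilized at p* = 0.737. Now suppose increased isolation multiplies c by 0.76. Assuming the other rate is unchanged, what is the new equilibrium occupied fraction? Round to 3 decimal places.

0.654

Balance c(1−p*) = e gives c = e/(1 − 0.73700) = 0.282/0.26300 = 1.07224.
New p* = 1 − e/c = 1 − 0.28200/0.81490 = 0.65395.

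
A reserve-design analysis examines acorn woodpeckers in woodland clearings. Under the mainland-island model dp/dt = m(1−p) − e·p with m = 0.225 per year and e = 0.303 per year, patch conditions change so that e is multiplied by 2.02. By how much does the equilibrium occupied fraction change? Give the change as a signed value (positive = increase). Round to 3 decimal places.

Before: p* = 0.225/(0.225+0.303) = 0.4261.
After: m = 0.225, e = 0.61206; p* = 0.225/0.8371 = 0.2688.
Δp* = 0.2688 − 0.4261 = -0.1573.

-0.157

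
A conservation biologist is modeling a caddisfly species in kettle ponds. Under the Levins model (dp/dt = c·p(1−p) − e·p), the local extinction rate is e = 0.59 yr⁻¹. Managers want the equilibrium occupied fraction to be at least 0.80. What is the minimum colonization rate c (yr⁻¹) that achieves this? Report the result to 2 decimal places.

2.95

p* = 1 − e/c ≥ 0.80 requires e/c ≤ 0.2000, i.e. c ≥ e/0.2000.
c_min = 0.59/0.2000 = 2.9500.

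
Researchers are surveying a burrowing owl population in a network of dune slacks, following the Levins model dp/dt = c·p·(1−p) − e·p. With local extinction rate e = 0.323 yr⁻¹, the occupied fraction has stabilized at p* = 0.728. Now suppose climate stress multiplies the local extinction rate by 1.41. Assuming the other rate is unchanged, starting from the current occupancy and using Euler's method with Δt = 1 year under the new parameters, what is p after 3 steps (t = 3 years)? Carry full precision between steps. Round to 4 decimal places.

0.6175

Balance c(1−p*) = e gives c = e/(1 − 0.72800) = 0.323/0.27200 = 1.18750.
Starting from p₀ = 0.72800; update p ← p + (dp/dt)·Δt with the new parameters.
  1  |  dp/dt·Δt = -0.096409  |  p_1 = 0.631591
  2  |  dp/dt·Δt = -0.011333  |  p_2 = 0.620258
  3  |  dp/dt·Δt = -0.002782  |  p_3 = 0.617475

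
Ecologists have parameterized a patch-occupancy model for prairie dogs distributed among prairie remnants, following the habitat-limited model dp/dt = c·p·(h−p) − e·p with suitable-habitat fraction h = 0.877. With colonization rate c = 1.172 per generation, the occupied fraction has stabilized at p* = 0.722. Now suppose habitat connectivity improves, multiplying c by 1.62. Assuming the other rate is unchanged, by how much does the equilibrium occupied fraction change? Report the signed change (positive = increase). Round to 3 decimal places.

0.059

Balance c(h−p*) = e gives e = 1.172×(0.877 − 0.72200) = 0.18166.
New p* = 0.877 − e/c = 0.877 − 0.18166/1.89864 = 0.78132.
Δp* = 0.78132 − 0.72200 = +0.05932.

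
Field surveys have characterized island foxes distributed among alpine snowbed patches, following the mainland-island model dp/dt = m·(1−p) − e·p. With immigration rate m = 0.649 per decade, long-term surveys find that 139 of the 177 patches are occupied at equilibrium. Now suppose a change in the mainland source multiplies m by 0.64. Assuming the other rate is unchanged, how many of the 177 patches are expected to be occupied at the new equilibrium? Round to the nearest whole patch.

Observed p* = 139/177 = 0.78531.
Balance m(1−p*) = e·p* gives e = m(1−p*)/p* = 0.649×0.21469/0.78531 = 0.17743.
New p* = m/(m+e) = 0.41536/(0.41536+0.17743) = 0.70069.
Expected occupied = 177 × 0.70069 = 124.02 ≈ 124.

124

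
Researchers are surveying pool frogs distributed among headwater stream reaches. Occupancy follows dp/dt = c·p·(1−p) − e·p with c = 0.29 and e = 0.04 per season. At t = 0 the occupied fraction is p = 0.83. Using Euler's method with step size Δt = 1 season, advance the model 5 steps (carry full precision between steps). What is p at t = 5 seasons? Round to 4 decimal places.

Update rule: p ← p + [c·p·(1−p) − e·p]·Δt with Δt = 1.
p: 0.83000 → 0.83772  (Δp = +0.00772)
p: 0.83772 → 0.84363  (Δp = +0.00592)
p: 0.84363 → 0.84814  (Δp = +0.00451)
p: 0.84814 → 0.85157  (Δp = +0.00342)
p: 0.85157 → 0.85416  (Δp = +0.00259)

0.8542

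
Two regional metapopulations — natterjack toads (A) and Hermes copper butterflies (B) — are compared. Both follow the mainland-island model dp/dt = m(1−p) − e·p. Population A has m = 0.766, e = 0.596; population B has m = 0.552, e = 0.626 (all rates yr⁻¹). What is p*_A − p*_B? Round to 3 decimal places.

0.094

A: p*_A = m/(m+e) = 0.766/1.3620 = 0.5624.
B: p*_B = 0.552/1.1780 = 0.4686.
p*_A − p*_B = 0.5624 − 0.4686 = 0.0938.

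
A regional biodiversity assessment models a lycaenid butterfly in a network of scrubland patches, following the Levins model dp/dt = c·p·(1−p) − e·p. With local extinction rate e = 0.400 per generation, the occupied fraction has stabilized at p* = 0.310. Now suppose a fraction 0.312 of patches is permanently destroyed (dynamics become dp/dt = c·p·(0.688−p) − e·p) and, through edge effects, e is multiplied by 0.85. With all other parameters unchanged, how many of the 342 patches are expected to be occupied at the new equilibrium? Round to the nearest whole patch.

Balance c(1−p*) = e gives c = e/(1 − 0.31000) = 0.400/0.69000 = 0.57971.
New p* = 0.688 − e/c = 0.688 − 0.34000/0.57971 = 0.10150.
Expected occupied = 342 × 0.10150 = 34.71 ≈ 35.

35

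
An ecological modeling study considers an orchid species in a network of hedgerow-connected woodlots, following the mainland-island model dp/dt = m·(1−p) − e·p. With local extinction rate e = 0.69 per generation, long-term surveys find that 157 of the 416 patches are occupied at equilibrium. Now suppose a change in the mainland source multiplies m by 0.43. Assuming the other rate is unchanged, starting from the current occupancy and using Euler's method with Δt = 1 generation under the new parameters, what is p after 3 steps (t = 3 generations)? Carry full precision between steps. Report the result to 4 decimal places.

0.2071

Observed p* = 157/416 = 0.37740.
Balance m(1−p*) = e·p* gives m = e·p*/(1−p*) = 0.69×0.37740/0.62260 = 0.41826.
Starting from p₀ = 0.37740; update p ← p + (dp/dt)·Δt with the new parameters.
step 1: Δp = -0.14843, p = 0.22897
step 2: Δp = -0.01932, p = 0.20965
step 3: Δp = -0.00251, p = 0.20714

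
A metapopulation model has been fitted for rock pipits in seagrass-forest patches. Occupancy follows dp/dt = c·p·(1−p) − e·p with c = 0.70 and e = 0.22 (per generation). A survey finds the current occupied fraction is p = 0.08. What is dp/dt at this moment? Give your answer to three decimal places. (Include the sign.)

Colonization term: c·p·(1−p) = 0.70×0.08×0.9200 = 0.05152.
Extinction term: e·p = 0.01760.
dp/dt = 0.05152 − 0.01760 = 0.03392.

0.034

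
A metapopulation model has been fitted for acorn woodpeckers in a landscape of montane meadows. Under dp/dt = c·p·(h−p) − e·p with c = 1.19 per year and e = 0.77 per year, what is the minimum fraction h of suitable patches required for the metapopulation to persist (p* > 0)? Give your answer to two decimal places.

0.65

p* = h − e/c is positive only when h > e/c.
h_min = e/c = 0.77/1.19 = 0.6471.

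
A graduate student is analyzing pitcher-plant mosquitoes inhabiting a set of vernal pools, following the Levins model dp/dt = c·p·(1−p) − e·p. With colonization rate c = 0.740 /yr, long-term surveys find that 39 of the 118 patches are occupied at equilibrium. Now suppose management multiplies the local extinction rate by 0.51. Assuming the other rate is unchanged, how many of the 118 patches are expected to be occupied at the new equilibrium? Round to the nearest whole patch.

78

Observed p* = 39/118 = 0.33051.
Balance c(1−p*) = e gives e = 0.740×(1 − 0.33051) = 0.49542.
New p* = 1 − e/c = 1 − 0.25266/0.74000 = 0.65857.
Expected occupied = 118 × 0.65857 = 77.71 ≈ 78.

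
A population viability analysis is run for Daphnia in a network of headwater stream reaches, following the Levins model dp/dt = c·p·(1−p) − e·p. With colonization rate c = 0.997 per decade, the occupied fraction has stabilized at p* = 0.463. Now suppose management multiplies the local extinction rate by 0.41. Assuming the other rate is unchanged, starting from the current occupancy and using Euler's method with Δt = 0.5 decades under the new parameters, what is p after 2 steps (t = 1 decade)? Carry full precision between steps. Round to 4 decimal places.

Balance c(1−p*) = e gives e = 0.997×(1 − 0.46300) = 0.53539.
Starting from p₀ = 0.46300; update p ← p + (dp/dt)·Δt with the new parameters.
p: 0.46300 → 0.53613  (Δp = +0.07313)
p: 0.53613 → 0.60126  (Δp = +0.06513)

0.6013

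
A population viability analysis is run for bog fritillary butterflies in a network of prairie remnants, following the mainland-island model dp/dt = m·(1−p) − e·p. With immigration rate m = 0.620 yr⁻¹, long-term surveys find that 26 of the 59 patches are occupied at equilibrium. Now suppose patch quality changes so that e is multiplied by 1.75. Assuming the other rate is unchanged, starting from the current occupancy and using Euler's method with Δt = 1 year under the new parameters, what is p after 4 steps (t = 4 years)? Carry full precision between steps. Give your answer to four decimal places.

0.4392

Observed p* = 26/59 = 0.44068.
Balance m(1−p*) = e·p* gives e = m(1−p*)/p* = 0.620×0.55932/0.44068 = 0.78692.
Starting from p₀ = 0.44068; update p ← p + (dp/dt)·Δt with the new parameters.
step 1: Δp = -0.26008, p = 0.18059
step 2: Δp = +0.25933, p = 0.43993
step 3: Δp = -0.25859, p = 0.18134
step 4: Δp = +0.25784, p = 0.43918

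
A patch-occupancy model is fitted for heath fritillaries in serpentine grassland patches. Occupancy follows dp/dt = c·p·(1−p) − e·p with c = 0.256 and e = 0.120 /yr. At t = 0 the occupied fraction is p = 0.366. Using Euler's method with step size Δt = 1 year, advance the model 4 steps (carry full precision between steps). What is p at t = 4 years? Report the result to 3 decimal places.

Update rule: p ← p + [c·p·(1−p) − e·p]·Δt with Δt = 1.
  1  |  dp/dt·Δt = +0.015483  |  p_1 = 0.381483
  2  |  dp/dt·Δt = +0.014626  |  p_2 = 0.396109
  3  |  dp/dt·Δt = +0.013704  |  p_3 = 0.409813
  4  |  dp/dt·Δt = +0.012740  |  p_4 = 0.422553

0.423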